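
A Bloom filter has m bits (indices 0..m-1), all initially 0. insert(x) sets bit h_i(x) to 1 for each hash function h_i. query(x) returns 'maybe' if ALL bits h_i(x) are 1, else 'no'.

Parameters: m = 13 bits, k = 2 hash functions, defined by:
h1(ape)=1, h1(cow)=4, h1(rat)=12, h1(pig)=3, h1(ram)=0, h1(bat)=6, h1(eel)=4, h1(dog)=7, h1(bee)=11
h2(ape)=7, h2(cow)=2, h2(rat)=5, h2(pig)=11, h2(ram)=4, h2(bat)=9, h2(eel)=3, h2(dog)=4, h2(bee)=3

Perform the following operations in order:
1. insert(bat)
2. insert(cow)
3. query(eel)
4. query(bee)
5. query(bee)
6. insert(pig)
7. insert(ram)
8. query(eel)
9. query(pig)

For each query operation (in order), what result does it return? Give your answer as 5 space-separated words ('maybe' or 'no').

Answer: no no no maybe maybe

Derivation:
Start: bits=0000000000000
Op 1: insert bat -> sets bits 6 9 -> bits=0000001001000
Op 2: insert cow -> sets bits 2 4 -> bits=0010101001000
Op 3: query eel -> checks bit3=0, bit4=1 (has a 0) -> no
Op 4: query bee -> checks bit3=0, bit11=0 (has a 0) -> no
Op 5: query bee -> checks bit3=0, bit11=0 (has a 0) -> no
Op 6: insert pig -> sets bits 3 11 -> bits=0011101001010
Op 7: insert ram -> sets bits 0 4 -> bits=1011101001010
Op 8: query eel -> checks bit3=1, bit4=1 (all 1) -> maybe
Op 9: query pig -> checks bit3=1, bit11=1 (all 1) -> maybe
Query results in order: no no no maybe maybe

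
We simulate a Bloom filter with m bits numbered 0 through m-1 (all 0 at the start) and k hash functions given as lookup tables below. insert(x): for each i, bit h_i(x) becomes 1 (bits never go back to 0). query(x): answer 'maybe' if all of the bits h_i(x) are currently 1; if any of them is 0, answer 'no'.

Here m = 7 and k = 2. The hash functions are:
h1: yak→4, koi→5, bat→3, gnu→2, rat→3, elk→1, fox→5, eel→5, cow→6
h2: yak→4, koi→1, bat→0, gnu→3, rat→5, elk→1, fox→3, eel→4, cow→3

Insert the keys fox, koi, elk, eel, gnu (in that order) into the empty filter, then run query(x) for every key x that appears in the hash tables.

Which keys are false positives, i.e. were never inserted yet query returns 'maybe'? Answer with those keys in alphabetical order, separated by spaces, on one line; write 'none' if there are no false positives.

Answer: rat yak

Derivation:
Start: bits=0000000
After insert 'fox': sets bits 3 5 -> bits=0001010
After insert 'koi': sets bits 1 5 -> bits=0101010
After insert 'elk': sets bits 1 -> bits=0101010
After insert 'eel': sets bits 4 5 -> bits=0101110
After insert 'gnu': sets bits 2 3 -> bits=0111110
Not inserted: bat cow rat yak — query each against bits=0111110:
query bat: checks bit0=0, bit3=1 (has a 0) -> no => not a false positive
query cow: checks bit3=1, bit6=0 (has a 0) -> no => not a false positive
query rat: checks bit3=1, bit5=1 (all 1) -> maybe => FALSE POSITIVE
query yak: checks bit4=1 (all 1) -> maybe => FALSE POSITIVE
False positives (alphabetical): rat yak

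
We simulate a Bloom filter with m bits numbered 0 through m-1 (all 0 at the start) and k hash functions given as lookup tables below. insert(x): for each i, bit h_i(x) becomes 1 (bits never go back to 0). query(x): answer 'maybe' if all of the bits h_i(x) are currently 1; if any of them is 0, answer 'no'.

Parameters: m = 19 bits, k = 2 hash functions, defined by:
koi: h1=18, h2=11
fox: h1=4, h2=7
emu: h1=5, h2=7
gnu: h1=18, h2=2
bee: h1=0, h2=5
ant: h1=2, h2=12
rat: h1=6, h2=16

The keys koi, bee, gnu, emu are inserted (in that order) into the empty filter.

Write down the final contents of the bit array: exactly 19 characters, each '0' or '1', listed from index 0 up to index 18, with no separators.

Start: bits=0000000000000000000
After insert 'koi': sets bits 11 18 -> bits=0000000000010000001
After insert 'bee': sets bits 0 5 -> bits=1000010000010000001
After insert 'gnu': sets bits 2 18 -> bits=1010010000010000001
After insert 'emu': sets bits 5 7 -> bits=1010010100010000001

Answer: 1010010100010000001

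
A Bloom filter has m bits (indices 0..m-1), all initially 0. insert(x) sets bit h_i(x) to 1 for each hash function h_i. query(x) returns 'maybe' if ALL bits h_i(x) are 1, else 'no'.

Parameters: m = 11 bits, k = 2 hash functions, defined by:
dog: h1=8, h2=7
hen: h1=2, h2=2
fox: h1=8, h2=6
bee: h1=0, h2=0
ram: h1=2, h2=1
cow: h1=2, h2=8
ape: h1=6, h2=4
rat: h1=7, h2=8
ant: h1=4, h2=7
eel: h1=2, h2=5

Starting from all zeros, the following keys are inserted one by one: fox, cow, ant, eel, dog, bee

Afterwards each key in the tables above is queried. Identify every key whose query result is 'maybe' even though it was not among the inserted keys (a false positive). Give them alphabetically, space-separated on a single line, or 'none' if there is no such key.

Answer: ape hen rat

Derivation:
Start: bits=00000000000
After insert 'fox': sets bits 6 8 -> bits=00000010100
After insert 'cow': sets bits 2 8 -> bits=00100010100
After insert 'ant': sets bits 4 7 -> bits=00101011100
After insert 'eel': sets bits 2 5 -> bits=00101111100
After insert 'dog': sets bits 7 8 -> bits=00101111100
After insert 'bee': sets bits 0 -> bits=10101111100
Not inserted: ape hen ram rat — query each against bits=10101111100:
query ape: checks bit4=1, bit6=1 (all 1) -> maybe => FALSE POSITIVE
query hen: checks bit2=1 (all 1) -> maybe => FALSE POSITIVE
query ram: checks bit1=0, bit2=1 (has a 0) -> no => not a false positive
query rat: checks bit7=1, bit8=1 (all 1) -> maybe => FALSE POSITIVE
False positives (alphabetical): ape hen rat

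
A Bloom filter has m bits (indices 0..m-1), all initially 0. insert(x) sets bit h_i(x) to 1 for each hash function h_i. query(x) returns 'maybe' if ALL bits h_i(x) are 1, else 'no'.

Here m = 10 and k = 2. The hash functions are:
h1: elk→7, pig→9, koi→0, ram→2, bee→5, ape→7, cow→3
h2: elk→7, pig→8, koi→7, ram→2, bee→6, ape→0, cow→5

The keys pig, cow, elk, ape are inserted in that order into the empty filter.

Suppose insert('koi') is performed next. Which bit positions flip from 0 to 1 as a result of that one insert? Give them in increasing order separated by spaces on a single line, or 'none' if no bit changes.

Answer: none

Derivation:
Start: bits=0000000000
After insert 'pig': sets bits 8 9 -> bits=0000000011
After insert 'cow': sets bits 3 5 -> bits=0001010011
After insert 'elk': sets bits 7 -> bits=0001010111
After insert 'ape': sets bits 0 7 -> bits=1001010111
insert 'koi' would touch bits 0 7; currently bit0=1, bit7=1
Bits that are 0 among those (would change 0->1): none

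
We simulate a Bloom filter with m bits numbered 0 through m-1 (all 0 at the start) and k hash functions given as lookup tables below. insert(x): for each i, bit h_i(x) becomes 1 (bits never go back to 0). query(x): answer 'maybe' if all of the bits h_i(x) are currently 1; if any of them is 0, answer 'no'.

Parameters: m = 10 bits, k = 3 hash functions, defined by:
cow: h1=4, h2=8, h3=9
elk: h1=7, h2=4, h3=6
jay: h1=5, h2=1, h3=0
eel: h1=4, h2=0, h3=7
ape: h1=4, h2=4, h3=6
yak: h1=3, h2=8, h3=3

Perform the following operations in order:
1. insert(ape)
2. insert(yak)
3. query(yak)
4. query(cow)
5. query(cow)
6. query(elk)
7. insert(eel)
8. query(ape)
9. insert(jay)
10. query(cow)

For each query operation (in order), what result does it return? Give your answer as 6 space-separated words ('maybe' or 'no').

Start: bits=0000000000
Op 1: insert ape -> sets bits 4 6 -> bits=0000101000
Op 2: insert yak -> sets bits 3 8 -> bits=0001101010
Op 3: query yak -> checks bit3=1, bit8=1 (all 1) -> maybe
Op 4: query cow -> checks bit4=1, bit8=1, bit9=0 (has a 0) -> no
Op 5: query cow -> checks bit4=1, bit8=1, bit9=0 (has a 0) -> no
Op 6: query elk -> checks bit4=1, bit6=1, bit7=0 (has a 0) -> no
Op 7: insert eel -> sets bits 0 4 7 -> bits=1001101110
Op 8: query ape -> checks bit4=1, bit6=1 (all 1) -> maybe
Op 9: insert jay -> sets bits 0 1 5 -> bits=1101111110
Op 10: query cow -> checks bit4=1, bit8=1, bit9=0 (has a 0) -> no
Query results in order: maybe no no no maybe no

Answer: maybe no no no maybe no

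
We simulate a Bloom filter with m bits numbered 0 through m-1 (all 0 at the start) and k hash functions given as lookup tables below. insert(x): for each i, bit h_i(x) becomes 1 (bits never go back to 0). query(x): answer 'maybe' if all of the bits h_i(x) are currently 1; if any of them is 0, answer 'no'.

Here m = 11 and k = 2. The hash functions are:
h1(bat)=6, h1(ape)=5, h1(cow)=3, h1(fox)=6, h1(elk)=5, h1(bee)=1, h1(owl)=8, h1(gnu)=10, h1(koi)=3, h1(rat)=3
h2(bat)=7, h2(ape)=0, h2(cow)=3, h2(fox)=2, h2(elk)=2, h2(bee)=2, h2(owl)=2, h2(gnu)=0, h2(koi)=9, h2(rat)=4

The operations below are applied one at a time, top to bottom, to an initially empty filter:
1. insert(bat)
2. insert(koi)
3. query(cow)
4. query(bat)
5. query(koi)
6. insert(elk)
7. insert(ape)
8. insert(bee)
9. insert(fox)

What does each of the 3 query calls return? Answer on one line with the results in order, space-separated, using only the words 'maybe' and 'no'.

Answer: maybe maybe maybe

Derivation:
Start: bits=00000000000
Op 1: insert bat -> sets bits 6 7 -> bits=00000011000
Op 2: insert koi -> sets bits 3 9 -> bits=00010011010
Op 3: query cow -> checks bit3=1 (all 1) -> maybe
Op 4: query bat -> checks bit6=1, bit7=1 (all 1) -> maybe
Op 5: query koi -> checks bit3=1, bit9=1 (all 1) -> maybe
Op 6: insert elk -> sets bits 2 5 -> bits=00110111010
Op 7: insert ape -> sets bits 0 5 -> bits=10110111010
Op 8: insert bee -> sets bits 1 2 -> bits=11110111010
Op 9: insert fox -> sets bits 2 6 -> bits=11110111010
Query results in order: maybe maybe maybe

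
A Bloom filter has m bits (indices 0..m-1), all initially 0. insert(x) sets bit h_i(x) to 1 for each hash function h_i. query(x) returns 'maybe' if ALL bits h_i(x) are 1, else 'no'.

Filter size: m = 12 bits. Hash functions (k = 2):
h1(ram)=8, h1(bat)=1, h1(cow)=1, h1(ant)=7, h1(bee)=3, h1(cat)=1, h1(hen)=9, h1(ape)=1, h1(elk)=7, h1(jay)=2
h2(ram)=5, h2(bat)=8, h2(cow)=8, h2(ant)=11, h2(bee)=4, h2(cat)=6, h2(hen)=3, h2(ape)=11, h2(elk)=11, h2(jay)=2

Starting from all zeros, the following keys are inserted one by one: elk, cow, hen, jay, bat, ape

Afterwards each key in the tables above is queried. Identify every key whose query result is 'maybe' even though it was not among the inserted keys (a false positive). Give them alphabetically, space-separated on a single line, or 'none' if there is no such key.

Start: bits=000000000000
After insert 'elk': sets bits 7 11 -> bits=000000010001
After insert 'cow': sets bits 1 8 -> bits=010000011001
After insert 'hen': sets bits 3 9 -> bits=010100011101
After insert 'jay': sets bits 2 -> bits=011100011101
After insert 'bat': sets bits 1 8 -> bits=011100011101
After insert 'ape': sets bits 1 11 -> bits=011100011101
Not inserted: ant bee cat ram — query each against bits=011100011101:
query ant: checks bit7=1, bit11=1 (all 1) -> maybe => FALSE POSITIVE
query bee: checks bit3=1, bit4=0 (has a 0) -> no => not a false positive
query cat: checks bit1=1, bit6=0 (has a 0) -> no => not a false positive
query ram: checks bit5=0, bit8=1 (has a 0) -> no => not a false positive
False positives (alphabetical): ant

Answer: ant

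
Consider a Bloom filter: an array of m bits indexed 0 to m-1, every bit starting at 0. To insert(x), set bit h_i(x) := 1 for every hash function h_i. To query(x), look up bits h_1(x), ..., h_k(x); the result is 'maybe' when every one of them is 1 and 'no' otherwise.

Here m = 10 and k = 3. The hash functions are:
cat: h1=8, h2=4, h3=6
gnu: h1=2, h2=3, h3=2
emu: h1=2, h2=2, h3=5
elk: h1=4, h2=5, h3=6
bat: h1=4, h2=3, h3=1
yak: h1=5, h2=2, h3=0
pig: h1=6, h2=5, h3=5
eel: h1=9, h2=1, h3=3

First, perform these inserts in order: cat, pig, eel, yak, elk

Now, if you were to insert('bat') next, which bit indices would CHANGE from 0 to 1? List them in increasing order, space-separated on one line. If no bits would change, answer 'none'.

Start: bits=0000000000
After insert 'cat': sets bits 4 6 8 -> bits=0000101010
After insert 'pig': sets bits 5 6 -> bits=0000111010
After insert 'eel': sets bits 1 3 9 -> bits=0101111011
After insert 'yak': sets bits 0 2 5 -> bits=1111111011
After insert 'elk': sets bits 4 5 6 -> bits=1111111011
insert 'bat' would touch bits 1 3 4; currently bit1=1, bit3=1, bit4=1
Bits that are 0 among those (would change 0->1): none

Answer: none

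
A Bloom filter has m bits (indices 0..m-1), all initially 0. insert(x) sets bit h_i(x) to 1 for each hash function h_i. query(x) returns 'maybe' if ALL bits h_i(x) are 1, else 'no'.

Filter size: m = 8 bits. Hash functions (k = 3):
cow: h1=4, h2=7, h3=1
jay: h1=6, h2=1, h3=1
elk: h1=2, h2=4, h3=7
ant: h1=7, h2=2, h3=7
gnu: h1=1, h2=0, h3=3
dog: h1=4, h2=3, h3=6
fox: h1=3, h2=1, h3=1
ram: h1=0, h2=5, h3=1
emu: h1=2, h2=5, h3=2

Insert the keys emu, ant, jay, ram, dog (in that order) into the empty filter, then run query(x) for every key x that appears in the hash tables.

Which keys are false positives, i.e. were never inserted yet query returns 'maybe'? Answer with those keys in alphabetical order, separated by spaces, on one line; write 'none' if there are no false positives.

Start: bits=00000000
After insert 'emu': sets bits 2 5 -> bits=00100100
After insert 'ant': sets bits 2 7 -> bits=00100101
After insert 'jay': sets bits 1 6 -> bits=01100111
After insert 'ram': sets bits 0 1 5 -> bits=11100111
After insert 'dog': sets bits 3 4 6 -> bits=11111111
Not inserted: cow elk fox gnu — query each against bits=11111111:
query cow: checks bit1=1, bit4=1, bit7=1 (all 1) -> maybe => FALSE POSITIVE
query elk: checks bit2=1, bit4=1, bit7=1 (all 1) -> maybe => FALSE POSITIVE
query fox: checks bit1=1, bit3=1 (all 1) -> maybe => FALSE POSITIVE
query gnu: checks bit0=1, bit1=1, bit3=1 (all 1) -> maybe => FALSE POSITIVE
False positives (alphabetical): cow elk fox gnu

Answer: cow elk fox gnu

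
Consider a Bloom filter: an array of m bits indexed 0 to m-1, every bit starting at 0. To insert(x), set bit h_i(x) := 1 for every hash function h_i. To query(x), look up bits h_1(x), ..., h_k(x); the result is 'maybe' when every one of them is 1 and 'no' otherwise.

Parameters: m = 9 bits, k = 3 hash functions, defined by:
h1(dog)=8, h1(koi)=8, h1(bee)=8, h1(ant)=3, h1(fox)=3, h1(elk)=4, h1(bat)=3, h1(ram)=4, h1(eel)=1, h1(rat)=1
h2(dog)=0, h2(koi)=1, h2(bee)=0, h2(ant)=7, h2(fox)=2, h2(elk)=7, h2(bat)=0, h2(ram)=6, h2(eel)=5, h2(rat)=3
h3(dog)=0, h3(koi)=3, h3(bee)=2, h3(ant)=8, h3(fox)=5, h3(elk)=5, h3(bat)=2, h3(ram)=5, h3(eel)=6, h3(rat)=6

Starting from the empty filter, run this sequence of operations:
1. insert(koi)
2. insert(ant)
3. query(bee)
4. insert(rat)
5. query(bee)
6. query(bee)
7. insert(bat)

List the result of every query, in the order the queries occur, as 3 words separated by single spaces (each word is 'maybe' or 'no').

Start: bits=000000000
Op 1: insert koi -> sets bits 1 3 8 -> bits=010100001
Op 2: insert ant -> sets bits 3 7 8 -> bits=010100011
Op 3: query bee -> checks bit0=0, bit2=0, bit8=1 (has a 0) -> no
Op 4: insert rat -> sets bits 1 3 6 -> bits=010100111
Op 5: query bee -> checks bit0=0, bit2=0, bit8=1 (has a 0) -> no
Op 6: query bee -> checks bit0=0, bit2=0, bit8=1 (has a 0) -> no
Op 7: insert bat -> sets bits 0 2 3 -> bits=111100111
Query results in order: no no no

Answer: no no no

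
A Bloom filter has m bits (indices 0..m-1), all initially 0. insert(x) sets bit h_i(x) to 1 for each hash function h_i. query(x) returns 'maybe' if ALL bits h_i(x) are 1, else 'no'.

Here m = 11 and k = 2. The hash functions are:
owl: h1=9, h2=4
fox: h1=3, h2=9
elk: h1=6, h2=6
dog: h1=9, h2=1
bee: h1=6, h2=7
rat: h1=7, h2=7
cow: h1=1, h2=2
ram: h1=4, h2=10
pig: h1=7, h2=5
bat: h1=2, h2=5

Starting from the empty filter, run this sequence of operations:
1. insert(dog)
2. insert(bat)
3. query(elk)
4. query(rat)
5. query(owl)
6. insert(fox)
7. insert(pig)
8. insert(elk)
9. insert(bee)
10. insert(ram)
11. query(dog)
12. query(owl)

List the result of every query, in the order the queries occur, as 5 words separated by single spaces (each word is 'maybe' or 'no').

Answer: no no no maybe maybe

Derivation:
Start: bits=00000000000
Op 1: insert dog -> sets bits 1 9 -> bits=01000000010
Op 2: insert bat -> sets bits 2 5 -> bits=01100100010
Op 3: query elk -> checks bit6=0 (has a 0) -> no
Op 4: query rat -> checks bit7=0 (has a 0) -> no
Op 5: query owl -> checks bit4=0, bit9=1 (has a 0) -> no
Op 6: insert fox -> sets bits 3 9 -> bits=01110100010
Op 7: insert pig -> sets bits 5 7 -> bits=01110101010
Op 8: insert elk -> sets bits 6 -> bits=01110111010
Op 9: insert bee -> sets bits 6 7 -> bits=01110111010
Op 10: insert ram -> sets bits 4 10 -> bits=01111111011
Op 11: query dog -> checks bit1=1, bit9=1 (all 1) -> maybe
Op 12: query owl -> checks bit4=1, bit9=1 (all 1) -> maybe
Query results in order: no no no maybe maybe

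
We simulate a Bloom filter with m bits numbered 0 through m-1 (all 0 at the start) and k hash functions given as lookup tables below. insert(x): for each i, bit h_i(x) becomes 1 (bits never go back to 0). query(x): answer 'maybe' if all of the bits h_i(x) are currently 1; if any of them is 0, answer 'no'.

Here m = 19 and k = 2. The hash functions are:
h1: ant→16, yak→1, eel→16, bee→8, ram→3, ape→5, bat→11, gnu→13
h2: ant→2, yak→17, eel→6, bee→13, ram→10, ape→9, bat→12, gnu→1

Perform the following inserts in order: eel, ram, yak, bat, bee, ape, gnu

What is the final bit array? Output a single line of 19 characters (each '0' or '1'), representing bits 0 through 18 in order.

Start: bits=0000000000000000000
After insert 'eel': sets bits 6 16 -> bits=0000001000000000100
After insert 'ram': sets bits 3 10 -> bits=0001001000100000100
After insert 'yak': sets bits 1 17 -> bits=0101001000100000110
After insert 'bat': sets bits 11 12 -> bits=0101001000111000110
After insert 'bee': sets bits 8 13 -> bits=0101001010111100110
After insert 'ape': sets bits 5 9 -> bits=0101011011111100110
After insert 'gnu': sets bits 1 13 -> bits=0101011011111100110

Answer: 0101011011111100110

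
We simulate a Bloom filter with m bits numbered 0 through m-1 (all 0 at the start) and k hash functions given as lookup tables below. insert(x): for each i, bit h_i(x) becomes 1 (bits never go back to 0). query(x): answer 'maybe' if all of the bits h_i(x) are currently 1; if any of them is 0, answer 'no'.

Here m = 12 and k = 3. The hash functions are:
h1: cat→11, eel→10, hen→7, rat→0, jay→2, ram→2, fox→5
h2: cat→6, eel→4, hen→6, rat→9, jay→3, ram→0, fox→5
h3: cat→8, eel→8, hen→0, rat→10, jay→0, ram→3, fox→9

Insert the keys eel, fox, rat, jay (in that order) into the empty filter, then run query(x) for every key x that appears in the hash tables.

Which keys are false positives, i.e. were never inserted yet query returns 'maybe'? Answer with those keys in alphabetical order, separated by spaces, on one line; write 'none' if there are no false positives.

Start: bits=000000000000
After insert 'eel': sets bits 4 8 10 -> bits=000010001010
After insert 'fox': sets bits 5 9 -> bits=000011001110
After insert 'rat': sets bits 0 9 10 -> bits=100011001110
After insert 'jay': sets bits 0 2 3 -> bits=101111001110
Not inserted: cat hen ram — query each against bits=101111001110:
query cat: checks bit6=0, bit8=1, bit11=0 (has a 0) -> no => not a false positive
query hen: checks bit0=1, bit6=0, bit7=0 (has a 0) -> no => not a false positive
query ram: checks bit0=1, bit2=1, bit3=1 (all 1) -> maybe => FALSE POSITIVE
False positives (alphabetical): ram

Answer: ram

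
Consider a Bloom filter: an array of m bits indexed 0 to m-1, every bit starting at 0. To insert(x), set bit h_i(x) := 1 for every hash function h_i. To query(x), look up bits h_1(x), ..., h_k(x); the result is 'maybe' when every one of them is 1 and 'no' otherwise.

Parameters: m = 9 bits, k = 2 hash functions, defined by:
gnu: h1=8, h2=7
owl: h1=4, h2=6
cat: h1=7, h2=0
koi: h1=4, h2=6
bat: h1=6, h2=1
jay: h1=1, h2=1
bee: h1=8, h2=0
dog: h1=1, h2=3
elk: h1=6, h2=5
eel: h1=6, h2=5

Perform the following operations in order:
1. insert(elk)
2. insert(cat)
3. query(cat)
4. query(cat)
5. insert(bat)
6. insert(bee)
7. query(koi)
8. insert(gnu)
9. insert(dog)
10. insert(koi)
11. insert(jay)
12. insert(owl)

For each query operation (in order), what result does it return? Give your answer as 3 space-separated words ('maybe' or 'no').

Answer: maybe maybe no

Derivation:
Start: bits=000000000
Op 1: insert elk -> sets bits 5 6 -> bits=000001100
Op 2: insert cat -> sets bits 0 7 -> bits=100001110
Op 3: query cat -> checks bit0=1, bit7=1 (all 1) -> maybe
Op 4: query cat -> checks bit0=1, bit7=1 (all 1) -> maybe
Op 5: insert bat -> sets bits 1 6 -> bits=110001110
Op 6: insert bee -> sets bits 0 8 -> bits=110001111
Op 7: query koi -> checks bit4=0, bit6=1 (has a 0) -> no
Op 8: insert gnu -> sets bits 7 8 -> bits=110001111
Op 9: insert dog -> sets bits 1 3 -> bits=110101111
Op 10: insert koi -> sets bits 4 6 -> bits=110111111
Op 11: insert jay -> sets bits 1 -> bits=110111111
Op 12: insert owl -> sets bits 4 6 -> bits=110111111
Query results in order: maybe maybe no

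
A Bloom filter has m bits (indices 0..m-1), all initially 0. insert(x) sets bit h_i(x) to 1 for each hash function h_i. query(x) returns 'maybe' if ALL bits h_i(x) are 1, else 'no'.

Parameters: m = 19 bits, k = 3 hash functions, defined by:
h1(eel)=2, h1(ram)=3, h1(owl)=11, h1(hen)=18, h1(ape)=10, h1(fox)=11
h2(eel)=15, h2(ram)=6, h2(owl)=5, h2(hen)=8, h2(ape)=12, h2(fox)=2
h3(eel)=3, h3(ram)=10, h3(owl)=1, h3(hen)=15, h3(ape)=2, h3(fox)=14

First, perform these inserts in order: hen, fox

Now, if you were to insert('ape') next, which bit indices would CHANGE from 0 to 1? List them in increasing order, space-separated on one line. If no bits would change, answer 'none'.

Answer: 10 12

Derivation:
Start: bits=0000000000000000000
After insert 'hen': sets bits 8 15 18 -> bits=0000000010000001001
After insert 'fox': sets bits 2 11 14 -> bits=0010000010010011001
insert 'ape' would touch bits 2 10 12; currently bit2=1, bit10=0, bit12=0
Bits that are 0 among those (would change 0->1): 10 12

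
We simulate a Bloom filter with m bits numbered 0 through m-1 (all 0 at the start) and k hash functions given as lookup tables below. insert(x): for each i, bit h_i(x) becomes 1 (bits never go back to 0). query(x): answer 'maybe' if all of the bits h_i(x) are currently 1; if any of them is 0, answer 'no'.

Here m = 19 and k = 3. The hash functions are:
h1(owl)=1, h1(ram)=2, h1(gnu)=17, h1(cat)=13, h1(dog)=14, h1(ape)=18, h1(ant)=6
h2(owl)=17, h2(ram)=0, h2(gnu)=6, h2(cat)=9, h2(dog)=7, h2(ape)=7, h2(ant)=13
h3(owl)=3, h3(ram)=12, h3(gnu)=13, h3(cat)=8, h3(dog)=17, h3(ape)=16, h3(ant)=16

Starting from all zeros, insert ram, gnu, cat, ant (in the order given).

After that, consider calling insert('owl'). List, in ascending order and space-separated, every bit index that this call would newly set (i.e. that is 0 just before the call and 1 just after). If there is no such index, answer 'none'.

Answer: 1 3

Derivation:
Start: bits=0000000000000000000
After insert 'ram': sets bits 0 2 12 -> bits=1010000000001000000
After insert 'gnu': sets bits 6 13 17 -> bits=1010001000001100010
After insert 'cat': sets bits 8 9 13 -> bits=1010001011001100010
After insert 'ant': sets bits 6 13 16 -> bits=1010001011001100110
insert 'owl' would touch bits 1 3 17; currently bit1=0, bit3=0, bit17=1
Bits that are 0 among those (would change 0->1): 1 3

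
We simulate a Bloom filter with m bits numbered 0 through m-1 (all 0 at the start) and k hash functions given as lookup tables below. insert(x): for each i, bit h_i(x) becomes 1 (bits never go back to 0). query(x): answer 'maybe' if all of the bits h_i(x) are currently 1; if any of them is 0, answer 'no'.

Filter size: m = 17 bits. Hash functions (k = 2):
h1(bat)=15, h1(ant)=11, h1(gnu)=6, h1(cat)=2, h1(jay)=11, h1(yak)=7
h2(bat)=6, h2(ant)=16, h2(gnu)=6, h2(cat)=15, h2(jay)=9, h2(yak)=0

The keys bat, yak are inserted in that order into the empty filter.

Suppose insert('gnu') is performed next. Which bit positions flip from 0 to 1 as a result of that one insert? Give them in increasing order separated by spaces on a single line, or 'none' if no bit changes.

Answer: none

Derivation:
Start: bits=00000000000000000
After insert 'bat': sets bits 6 15 -> bits=00000010000000010
After insert 'yak': sets bits 0 7 -> bits=10000011000000010
insert 'gnu' would touch bits 6; currently bit6=1
Bits that are 0 among those (would change 0->1): none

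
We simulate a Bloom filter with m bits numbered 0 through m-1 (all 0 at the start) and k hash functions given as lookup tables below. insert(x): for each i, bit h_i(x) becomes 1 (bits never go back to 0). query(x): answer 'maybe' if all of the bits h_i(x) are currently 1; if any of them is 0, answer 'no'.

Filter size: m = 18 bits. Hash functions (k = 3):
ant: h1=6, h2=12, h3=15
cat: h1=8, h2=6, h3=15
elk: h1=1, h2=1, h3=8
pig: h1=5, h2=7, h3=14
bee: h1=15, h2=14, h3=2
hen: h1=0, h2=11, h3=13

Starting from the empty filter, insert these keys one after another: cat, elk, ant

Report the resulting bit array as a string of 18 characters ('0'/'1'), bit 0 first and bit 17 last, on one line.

Answer: 010000101000100100

Derivation:
Start: bits=000000000000000000
After insert 'cat': sets bits 6 8 15 -> bits=000000101000000100
After insert 'elk': sets bits 1 8 -> bits=010000101000000100
After insert 'ant': sets bits 6 12 15 -> bits=010000101000100100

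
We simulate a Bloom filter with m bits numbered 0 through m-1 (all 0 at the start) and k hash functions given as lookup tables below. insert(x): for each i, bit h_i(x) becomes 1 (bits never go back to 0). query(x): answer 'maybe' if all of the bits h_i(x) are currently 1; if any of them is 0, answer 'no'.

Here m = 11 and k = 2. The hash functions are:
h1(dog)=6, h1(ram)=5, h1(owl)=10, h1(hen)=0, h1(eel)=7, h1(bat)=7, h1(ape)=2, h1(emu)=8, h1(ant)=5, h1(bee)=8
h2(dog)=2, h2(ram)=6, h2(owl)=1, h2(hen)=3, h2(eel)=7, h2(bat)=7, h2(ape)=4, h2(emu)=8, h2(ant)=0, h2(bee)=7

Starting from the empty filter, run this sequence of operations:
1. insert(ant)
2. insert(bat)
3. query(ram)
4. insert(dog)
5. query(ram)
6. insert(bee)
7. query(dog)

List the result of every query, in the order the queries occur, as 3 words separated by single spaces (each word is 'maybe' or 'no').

Answer: no maybe maybe

Derivation:
Start: bits=00000000000
Op 1: insert ant -> sets bits 0 5 -> bits=10000100000
Op 2: insert bat -> sets bits 7 -> bits=10000101000
Op 3: query ram -> checks bit5=1, bit6=0 (has a 0) -> no
Op 4: insert dog -> sets bits 2 6 -> bits=10100111000
Op 5: query ram -> checks bit5=1, bit6=1 (all 1) -> maybe
Op 6: insert bee -> sets bits 7 8 -> bits=10100111100
Op 7: query dog -> checks bit2=1, bit6=1 (all 1) -> maybe
Query results in order: no maybe maybe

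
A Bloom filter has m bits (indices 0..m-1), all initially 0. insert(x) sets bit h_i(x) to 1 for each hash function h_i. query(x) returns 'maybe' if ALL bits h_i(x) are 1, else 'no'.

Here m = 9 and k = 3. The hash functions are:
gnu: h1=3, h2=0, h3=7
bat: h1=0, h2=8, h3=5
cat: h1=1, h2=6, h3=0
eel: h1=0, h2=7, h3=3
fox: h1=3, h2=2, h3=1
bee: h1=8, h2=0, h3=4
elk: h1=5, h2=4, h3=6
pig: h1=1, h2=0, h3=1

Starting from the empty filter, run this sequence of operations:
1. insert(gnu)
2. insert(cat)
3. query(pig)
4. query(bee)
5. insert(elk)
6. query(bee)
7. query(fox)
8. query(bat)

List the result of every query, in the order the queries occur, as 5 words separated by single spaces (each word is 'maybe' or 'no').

Answer: maybe no no no no

Derivation:
Start: bits=000000000
Op 1: insert gnu -> sets bits 0 3 7 -> bits=100100010
Op 2: insert cat -> sets bits 0 1 6 -> bits=110100110
Op 3: query pig -> checks bit0=1, bit1=1 (all 1) -> maybe
Op 4: query bee -> checks bit0=1, bit4=0, bit8=0 (has a 0) -> no
Op 5: insert elk -> sets bits 4 5 6 -> bits=110111110
Op 6: query bee -> checks bit0=1, bit4=1, bit8=0 (has a 0) -> no
Op 7: query fox -> checks bit1=1, bit2=0, bit3=1 (has a 0) -> no
Op 8: query bat -> checks bit0=1, bit5=1, bit8=0 (has a 0) -> no
Query results in order: maybe no no no no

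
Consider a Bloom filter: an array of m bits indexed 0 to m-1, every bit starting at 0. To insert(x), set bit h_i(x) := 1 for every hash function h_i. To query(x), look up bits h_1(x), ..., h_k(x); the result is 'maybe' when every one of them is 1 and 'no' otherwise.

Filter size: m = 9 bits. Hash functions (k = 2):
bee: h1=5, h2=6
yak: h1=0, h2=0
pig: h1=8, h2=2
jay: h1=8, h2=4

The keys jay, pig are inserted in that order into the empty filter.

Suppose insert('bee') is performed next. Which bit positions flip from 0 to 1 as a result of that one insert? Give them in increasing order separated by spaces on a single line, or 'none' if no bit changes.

Start: bits=000000000
After insert 'jay': sets bits 4 8 -> bits=000010001
After insert 'pig': sets bits 2 8 -> bits=001010001
insert 'bee' would touch bits 5 6; currently bit5=0, bit6=0
Bits that are 0 among those (would change 0->1): 5 6

Answer: 5 6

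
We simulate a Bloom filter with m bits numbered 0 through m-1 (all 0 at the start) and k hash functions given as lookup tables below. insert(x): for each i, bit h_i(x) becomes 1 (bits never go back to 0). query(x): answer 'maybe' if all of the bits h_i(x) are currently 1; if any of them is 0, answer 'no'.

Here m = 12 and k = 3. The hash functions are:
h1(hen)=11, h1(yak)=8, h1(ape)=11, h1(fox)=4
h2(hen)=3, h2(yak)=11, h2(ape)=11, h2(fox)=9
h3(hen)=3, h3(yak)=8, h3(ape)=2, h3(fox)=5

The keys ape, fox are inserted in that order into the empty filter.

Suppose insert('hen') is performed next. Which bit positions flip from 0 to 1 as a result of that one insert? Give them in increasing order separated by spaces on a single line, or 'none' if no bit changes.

Start: bits=000000000000
After insert 'ape': sets bits 2 11 -> bits=001000000001
After insert 'fox': sets bits 4 5 9 -> bits=001011000101
insert 'hen' would touch bits 3 11; currently bit3=0, bit11=1
Bits that are 0 among those (would change 0->1): 3

Answer: 3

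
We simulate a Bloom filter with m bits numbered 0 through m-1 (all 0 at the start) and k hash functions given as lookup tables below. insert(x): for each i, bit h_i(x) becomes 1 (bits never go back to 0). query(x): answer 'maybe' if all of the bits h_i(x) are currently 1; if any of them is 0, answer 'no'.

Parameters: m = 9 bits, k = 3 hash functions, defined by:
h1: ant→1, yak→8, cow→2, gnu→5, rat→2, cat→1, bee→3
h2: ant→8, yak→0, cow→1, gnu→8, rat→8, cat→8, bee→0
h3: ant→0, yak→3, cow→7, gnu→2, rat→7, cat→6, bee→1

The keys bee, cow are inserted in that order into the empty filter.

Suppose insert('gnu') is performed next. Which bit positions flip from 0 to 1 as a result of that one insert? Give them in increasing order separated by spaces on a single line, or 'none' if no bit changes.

Start: bits=000000000
After insert 'bee': sets bits 0 1 3 -> bits=110100000
After insert 'cow': sets bits 1 2 7 -> bits=111100010
insert 'gnu' would touch bits 2 5 8; currently bit2=1, bit5=0, bit8=0
Bits that are 0 among those (would change 0->1): 5 8

Answer: 5 8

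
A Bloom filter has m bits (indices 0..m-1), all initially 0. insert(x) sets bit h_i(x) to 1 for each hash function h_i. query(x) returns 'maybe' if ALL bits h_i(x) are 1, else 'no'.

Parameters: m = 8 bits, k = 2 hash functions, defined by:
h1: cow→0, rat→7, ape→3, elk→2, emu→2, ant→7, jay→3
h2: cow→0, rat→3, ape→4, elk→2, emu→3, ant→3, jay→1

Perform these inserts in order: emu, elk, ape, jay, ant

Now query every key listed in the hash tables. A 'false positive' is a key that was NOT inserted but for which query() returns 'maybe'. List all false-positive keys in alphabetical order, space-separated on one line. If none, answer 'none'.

Answer: rat

Derivation:
Start: bits=00000000
After insert 'emu': sets bits 2 3 -> bits=00110000
After insert 'elk': sets bits 2 -> bits=00110000
After insert 'ape': sets bits 3 4 -> bits=00111000
After insert 'jay': sets bits 1 3 -> bits=01111000
After insert 'ant': sets bits 3 7 -> bits=01111001
Not inserted: cow rat — query each against bits=01111001:
query cow: checks bit0=0 (has a 0) -> no => not a false positive
query rat: checks bit3=1, bit7=1 (all 1) -> maybe => FALSE POSITIVE
False positives (alphabetical): rat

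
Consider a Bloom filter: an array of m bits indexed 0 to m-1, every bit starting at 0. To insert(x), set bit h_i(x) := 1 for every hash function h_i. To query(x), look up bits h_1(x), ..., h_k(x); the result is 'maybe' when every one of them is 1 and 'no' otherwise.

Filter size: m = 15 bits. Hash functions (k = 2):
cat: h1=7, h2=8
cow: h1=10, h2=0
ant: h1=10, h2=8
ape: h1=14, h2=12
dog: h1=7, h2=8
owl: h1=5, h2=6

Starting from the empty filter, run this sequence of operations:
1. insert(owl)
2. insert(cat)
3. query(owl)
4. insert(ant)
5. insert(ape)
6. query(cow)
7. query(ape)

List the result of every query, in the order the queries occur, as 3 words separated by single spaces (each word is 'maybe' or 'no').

Answer: maybe no maybe

Derivation:
Start: bits=000000000000000
Op 1: insert owl -> sets bits 5 6 -> bits=000001100000000
Op 2: insert cat -> sets bits 7 8 -> bits=000001111000000
Op 3: query owl -> checks bit5=1, bit6=1 (all 1) -> maybe
Op 4: insert ant -> sets bits 8 10 -> bits=000001111010000
Op 5: insert ape -> sets bits 12 14 -> bits=000001111010101
Op 6: query cow -> checks bit0=0, bit10=1 (has a 0) -> no
Op 7: query ape -> checks bit12=1, bit14=1 (all 1) -> maybe
Query results in order: maybe no maybe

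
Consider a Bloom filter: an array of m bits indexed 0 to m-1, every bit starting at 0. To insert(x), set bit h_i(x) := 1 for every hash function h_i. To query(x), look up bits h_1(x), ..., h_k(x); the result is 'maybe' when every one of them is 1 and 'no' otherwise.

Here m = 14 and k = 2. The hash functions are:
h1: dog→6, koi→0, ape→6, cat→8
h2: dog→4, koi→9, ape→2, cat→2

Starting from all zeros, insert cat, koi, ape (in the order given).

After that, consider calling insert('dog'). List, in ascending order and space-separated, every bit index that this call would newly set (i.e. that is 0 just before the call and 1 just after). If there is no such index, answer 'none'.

Answer: 4

Derivation:
Start: bits=00000000000000
After insert 'cat': sets bits 2 8 -> bits=00100000100000
After insert 'koi': sets bits 0 9 -> bits=10100000110000
After insert 'ape': sets bits 2 6 -> bits=10100010110000
insert 'dog' would touch bits 4 6; currently bit4=0, bit6=1
Bits that are 0 among those (would change 0->1): 4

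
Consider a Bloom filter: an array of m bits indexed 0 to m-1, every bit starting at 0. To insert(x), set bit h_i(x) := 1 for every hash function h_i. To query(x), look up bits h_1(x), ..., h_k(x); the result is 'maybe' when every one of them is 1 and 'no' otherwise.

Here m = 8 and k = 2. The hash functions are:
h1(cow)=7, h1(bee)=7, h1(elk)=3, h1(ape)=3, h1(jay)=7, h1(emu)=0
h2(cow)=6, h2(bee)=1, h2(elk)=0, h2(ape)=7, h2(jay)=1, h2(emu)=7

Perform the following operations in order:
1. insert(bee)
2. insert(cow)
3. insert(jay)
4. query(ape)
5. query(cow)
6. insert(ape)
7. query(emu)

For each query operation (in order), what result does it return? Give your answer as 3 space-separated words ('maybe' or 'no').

Answer: no maybe no

Derivation:
Start: bits=00000000
Op 1: insert bee -> sets bits 1 7 -> bits=01000001
Op 2: insert cow -> sets bits 6 7 -> bits=01000011
Op 3: insert jay -> sets bits 1 7 -> bits=01000011
Op 4: query ape -> checks bit3=0, bit7=1 (has a 0) -> no
Op 5: query cow -> checks bit6=1, bit7=1 (all 1) -> maybe
Op 6: insert ape -> sets bits 3 7 -> bits=01010011
Op 7: query emu -> checks bit0=0, bit7=1 (has a 0) -> no
Query results in order: no maybe no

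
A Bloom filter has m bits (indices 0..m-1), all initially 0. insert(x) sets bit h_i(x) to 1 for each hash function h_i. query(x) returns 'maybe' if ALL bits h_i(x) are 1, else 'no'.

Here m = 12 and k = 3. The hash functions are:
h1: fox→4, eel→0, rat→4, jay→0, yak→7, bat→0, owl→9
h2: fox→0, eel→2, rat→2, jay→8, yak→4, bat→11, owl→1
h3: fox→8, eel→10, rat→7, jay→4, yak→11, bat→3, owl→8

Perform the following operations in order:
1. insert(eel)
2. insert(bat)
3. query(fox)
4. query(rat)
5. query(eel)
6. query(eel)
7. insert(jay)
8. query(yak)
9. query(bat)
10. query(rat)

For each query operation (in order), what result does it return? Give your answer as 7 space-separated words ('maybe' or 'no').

Start: bits=000000000000
Op 1: insert eel -> sets bits 0 2 10 -> bits=101000000010
Op 2: insert bat -> sets bits 0 3 11 -> bits=101100000011
Op 3: query fox -> checks bit0=1, bit4=0, bit8=0 (has a 0) -> no
Op 4: query rat -> checks bit2=1, bit4=0, bit7=0 (has a 0) -> no
Op 5: query eel -> checks bit0=1, bit2=1, bit10=1 (all 1) -> maybe
Op 6: query eel -> checks bit0=1, bit2=1, bit10=1 (all 1) -> maybe
Op 7: insert jay -> sets bits 0 4 8 -> bits=101110001011
Op 8: query yak -> checks bit4=1, bit7=0, bit11=1 (has a 0) -> no
Op 9: query bat -> checks bit0=1, bit3=1, bit11=1 (all 1) -> maybe
Op 10: query rat -> checks bit2=1, bit4=1, bit7=0 (has a 0) -> no
Query results in order: no no maybe maybe no maybe no

Answer: no no maybe maybe no maybe no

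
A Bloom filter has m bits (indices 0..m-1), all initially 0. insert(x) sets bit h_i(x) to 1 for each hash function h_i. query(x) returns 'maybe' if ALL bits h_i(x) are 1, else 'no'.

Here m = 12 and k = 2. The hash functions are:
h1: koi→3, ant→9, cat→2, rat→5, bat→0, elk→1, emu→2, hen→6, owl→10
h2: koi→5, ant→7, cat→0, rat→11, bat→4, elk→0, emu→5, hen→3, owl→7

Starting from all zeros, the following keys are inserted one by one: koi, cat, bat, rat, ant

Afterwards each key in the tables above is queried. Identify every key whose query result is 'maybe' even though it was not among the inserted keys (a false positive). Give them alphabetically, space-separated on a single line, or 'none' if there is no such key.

Start: bits=000000000000
After insert 'koi': sets bits 3 5 -> bits=000101000000
After insert 'cat': sets bits 0 2 -> bits=101101000000
After insert 'bat': sets bits 0 4 -> bits=101111000000
After insert 'rat': sets bits 5 11 -> bits=101111000001
After insert 'ant': sets bits 7 9 -> bits=101111010101
Not inserted: elk emu hen owl — query each against bits=101111010101:
query elk: checks bit0=1, bit1=0 (has a 0) -> no => not a false positive
query emu: checks bit2=1, bit5=1 (all 1) -> maybe => FALSE POSITIVE
query hen: checks bit3=1, bit6=0 (has a 0) -> no => not a false positive
query owl: checks bit7=1, bit10=0 (has a 0) -> no => not a false positive
False positives (alphabetical): emu

Answer: emu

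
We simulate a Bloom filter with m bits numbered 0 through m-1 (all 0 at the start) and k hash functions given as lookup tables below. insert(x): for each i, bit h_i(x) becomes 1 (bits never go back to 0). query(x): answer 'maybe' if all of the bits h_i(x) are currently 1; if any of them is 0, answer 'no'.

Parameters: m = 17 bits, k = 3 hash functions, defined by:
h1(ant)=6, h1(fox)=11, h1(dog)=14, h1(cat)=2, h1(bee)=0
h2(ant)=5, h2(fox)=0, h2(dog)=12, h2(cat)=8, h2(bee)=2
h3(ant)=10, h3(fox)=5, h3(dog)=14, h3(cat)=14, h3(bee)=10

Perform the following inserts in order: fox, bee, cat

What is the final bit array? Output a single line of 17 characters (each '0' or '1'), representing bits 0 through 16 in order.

Start: bits=00000000000000000
After insert 'fox': sets bits 0 5 11 -> bits=10000100000100000
After insert 'bee': sets bits 0 2 10 -> bits=10100100001100000
After insert 'cat': sets bits 2 8 14 -> bits=10100100101100100

Answer: 10100100101100100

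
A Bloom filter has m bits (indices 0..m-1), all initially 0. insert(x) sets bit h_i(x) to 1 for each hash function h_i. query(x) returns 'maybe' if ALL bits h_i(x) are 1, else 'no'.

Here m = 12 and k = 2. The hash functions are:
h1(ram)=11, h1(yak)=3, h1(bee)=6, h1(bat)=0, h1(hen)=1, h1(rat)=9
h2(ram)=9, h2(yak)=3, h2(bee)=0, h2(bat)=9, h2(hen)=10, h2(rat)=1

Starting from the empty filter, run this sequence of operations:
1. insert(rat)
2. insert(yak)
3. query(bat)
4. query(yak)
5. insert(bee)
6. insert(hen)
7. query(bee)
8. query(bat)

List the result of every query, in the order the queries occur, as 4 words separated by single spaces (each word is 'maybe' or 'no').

Start: bits=000000000000
Op 1: insert rat -> sets bits 1 9 -> bits=010000000100
Op 2: insert yak -> sets bits 3 -> bits=010100000100
Op 3: query bat -> checks bit0=0, bit9=1 (has a 0) -> no
Op 4: query yak -> checks bit3=1 (all 1) -> maybe
Op 5: insert bee -> sets bits 0 6 -> bits=110100100100
Op 6: insert hen -> sets bits 1 10 -> bits=110100100110
Op 7: query bee -> checks bit0=1, bit6=1 (all 1) -> maybe
Op 8: query bat -> checks bit0=1, bit9=1 (all 1) -> maybe
Query results in order: no maybe maybe maybe

Answer: no maybe maybe maybe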